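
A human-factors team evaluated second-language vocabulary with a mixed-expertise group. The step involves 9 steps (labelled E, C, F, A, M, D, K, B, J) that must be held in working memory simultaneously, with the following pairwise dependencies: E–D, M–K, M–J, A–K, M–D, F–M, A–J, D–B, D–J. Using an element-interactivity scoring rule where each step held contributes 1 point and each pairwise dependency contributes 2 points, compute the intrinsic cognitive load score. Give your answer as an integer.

Count of steps held simultaneously: 9.
Count of pairwise dependencies listed: 9.
Element contribution: 9 × 1 = 9.
Interaction contribution: 9 × 2 = 18.
Intrinsic load = 9 + 18 = 27.

27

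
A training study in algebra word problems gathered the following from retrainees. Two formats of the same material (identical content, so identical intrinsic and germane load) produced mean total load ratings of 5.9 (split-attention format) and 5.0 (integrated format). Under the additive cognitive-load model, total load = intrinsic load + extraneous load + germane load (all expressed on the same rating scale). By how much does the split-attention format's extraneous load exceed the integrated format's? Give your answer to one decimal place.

Intrinsic and germane load are equal across formats, so the difference in total load equals the difference in extraneous load.
Extraneous-load difference = 5.9 − 5.0 = 0.9.

0.9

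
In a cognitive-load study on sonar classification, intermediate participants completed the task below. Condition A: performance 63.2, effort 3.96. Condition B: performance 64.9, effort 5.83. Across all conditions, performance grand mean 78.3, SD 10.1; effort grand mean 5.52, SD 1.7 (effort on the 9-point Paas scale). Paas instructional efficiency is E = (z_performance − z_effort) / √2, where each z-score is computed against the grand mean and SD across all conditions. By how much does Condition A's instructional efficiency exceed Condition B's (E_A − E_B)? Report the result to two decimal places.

Condition A: z_P = (63.2 − 78.3)/10.1 = -1.4950; z_E = (3.96 − 5.52)/1.7 = -0.9176; E_A = (-1.4950 − (-0.9176))/√2 = -0.4083.
Condition B: z_P = (64.9 − 78.3)/10.1 = -1.3267; z_E = (5.83 − 5.52)/1.7 = 0.1824; E_B = (-1.3267 − 0.1824)/√2 = -1.0671.
E_A − E_B = -0.4083 − (-1.0671) = 0.6588 ≈ 0.66.

0.66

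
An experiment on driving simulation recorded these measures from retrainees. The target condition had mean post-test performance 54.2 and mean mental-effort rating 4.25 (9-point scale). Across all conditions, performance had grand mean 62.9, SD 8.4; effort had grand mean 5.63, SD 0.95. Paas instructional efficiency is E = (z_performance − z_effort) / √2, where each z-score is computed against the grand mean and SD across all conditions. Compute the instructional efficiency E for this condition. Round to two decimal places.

z_performance = (54.2 − 62.9) / 8.4 = -8.7000 / 8.4 = -1.0357.
z_effort = (4.25 − 5.63) / 0.95 = -1.3800 / 0.95 = -1.4526.
z_P − z_E = -1.0357 − (-1.4526) = 0.4169.
E = 0.4169 / √2 = 0.4169 / 1.41421 = 0.2948 ≈ 0.29.

0.29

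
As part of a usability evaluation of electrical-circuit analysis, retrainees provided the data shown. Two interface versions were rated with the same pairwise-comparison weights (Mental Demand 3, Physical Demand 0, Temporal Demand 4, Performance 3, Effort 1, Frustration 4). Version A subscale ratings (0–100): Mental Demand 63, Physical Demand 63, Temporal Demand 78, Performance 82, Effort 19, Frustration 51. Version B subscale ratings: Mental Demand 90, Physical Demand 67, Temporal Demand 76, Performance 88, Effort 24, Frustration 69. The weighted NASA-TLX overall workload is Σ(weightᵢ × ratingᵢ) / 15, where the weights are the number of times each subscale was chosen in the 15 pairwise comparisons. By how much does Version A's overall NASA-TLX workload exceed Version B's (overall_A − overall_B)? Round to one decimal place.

-11.2

Version A weighted sum = 3·63 + 0·63 + 4·78 + 3·82 + 1·19 + 4·51 = 189 + 0 + 312 + 246 + 19 + 204 = 970; overall_A = 970/15 = 64.6667.
Version B weighted sum = 3·90 + 0·67 + 4·76 + 3·88 + 1·24 + 4·69 = 270 + 0 + 304 + 264 + 24 + 276 = 1138; overall_B = 1138/15 = 75.8667.
Difference = 64.6667 − 75.8667 = -11.2000 ≈ -11.2.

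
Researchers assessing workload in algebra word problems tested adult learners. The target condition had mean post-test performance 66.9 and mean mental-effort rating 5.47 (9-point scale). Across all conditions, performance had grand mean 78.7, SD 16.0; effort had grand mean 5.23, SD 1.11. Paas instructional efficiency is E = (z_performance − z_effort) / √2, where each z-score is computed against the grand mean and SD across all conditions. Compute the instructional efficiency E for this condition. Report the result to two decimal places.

-0.67

z_performance = (66.9 − 78.7) / 16.0 = -11.8000 / 16.0 = -0.7375.
z_effort = (5.47 − 5.23) / 1.11 = 0.2400 / 1.11 = 0.2162.
z_P − z_E = -0.7375 − 0.2162 = -0.9537.
E = -0.9537 / √2 = -0.9537 / 1.41421 = -0.6744 ≈ -0.67.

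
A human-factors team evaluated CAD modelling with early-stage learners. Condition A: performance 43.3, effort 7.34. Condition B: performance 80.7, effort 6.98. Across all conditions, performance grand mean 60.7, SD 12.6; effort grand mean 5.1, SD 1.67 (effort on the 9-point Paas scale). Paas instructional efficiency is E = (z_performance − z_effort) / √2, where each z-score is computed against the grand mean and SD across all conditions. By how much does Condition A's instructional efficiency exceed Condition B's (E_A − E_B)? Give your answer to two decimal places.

Condition A: z_P = (43.3 − 60.7)/12.6 = -1.3810; z_E = (7.34 − 5.1)/1.67 = 1.3413; E_A = (-1.3810 − 1.3413)/√2 = -1.9250.
Condition B: z_P = (80.7 − 60.7)/12.6 = 1.5873; z_E = (6.98 − 5.1)/1.67 = 1.1257; E_B = (1.5873 − 1.1257)/√2 = 0.3264.
E_A − E_B = -1.9250 − 0.3264 = -2.2514 ≈ -2.25.

-2.25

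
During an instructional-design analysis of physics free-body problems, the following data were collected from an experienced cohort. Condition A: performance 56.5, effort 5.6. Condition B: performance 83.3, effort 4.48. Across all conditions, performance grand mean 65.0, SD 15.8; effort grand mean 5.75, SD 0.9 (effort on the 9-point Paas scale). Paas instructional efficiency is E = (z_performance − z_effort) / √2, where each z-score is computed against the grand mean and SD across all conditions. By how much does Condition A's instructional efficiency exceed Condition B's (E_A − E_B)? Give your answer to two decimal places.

Condition A: z_P = (56.5 − 65.0)/15.8 = -0.5380; z_E = (5.6 − 5.75)/0.9 = -0.1667; E_A = (-0.5380 − (-0.1667))/√2 = -0.2625.
Condition B: z_P = (83.3 − 65.0)/15.8 = 1.1582; z_E = (4.48 − 5.75)/0.9 = -1.4111; E_B = (1.1582 − (-1.4111))/√2 = 1.8168.
E_A − E_B = -0.2625 − 1.8168 = -2.0793 ≈ -2.08.

-2.08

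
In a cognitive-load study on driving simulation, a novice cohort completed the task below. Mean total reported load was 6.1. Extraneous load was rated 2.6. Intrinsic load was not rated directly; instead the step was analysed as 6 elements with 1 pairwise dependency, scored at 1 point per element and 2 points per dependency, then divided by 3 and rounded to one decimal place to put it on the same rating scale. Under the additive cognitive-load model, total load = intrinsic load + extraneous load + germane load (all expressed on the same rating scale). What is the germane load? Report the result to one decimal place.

0.8

Intrinsic (element-interactivity): (6 × 1 + 1 × 2) / 3 = 8 / 3 = 2.6667 → 2.7.
germane load = total − intrinsic − extraneous
             = 6.1 − 2.7 − 2.6 = 0.8.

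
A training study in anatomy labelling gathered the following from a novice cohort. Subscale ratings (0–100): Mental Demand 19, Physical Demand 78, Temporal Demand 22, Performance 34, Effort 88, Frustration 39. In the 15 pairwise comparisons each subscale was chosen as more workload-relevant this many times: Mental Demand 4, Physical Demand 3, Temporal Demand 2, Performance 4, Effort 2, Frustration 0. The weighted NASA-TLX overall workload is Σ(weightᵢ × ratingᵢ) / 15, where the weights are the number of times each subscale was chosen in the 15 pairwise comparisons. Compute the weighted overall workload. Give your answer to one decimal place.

The tallies are the weights (they sum to 15).
Weighted sum = 4·19 + 3·78 + 2·22 + 4·34 + 2·88 + 0·39
            = 76 + 234 + 44 + 136 + 176 + 0 = 666.
Overall workload = 666 / 15 = 44.4000 ≈ 44.4.

44.4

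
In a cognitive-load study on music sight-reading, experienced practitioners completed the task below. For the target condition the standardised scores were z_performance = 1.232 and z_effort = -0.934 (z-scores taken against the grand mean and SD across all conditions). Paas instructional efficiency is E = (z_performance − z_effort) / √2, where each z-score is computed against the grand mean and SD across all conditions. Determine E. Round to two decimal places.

z_P − z_E = 1.232 − (-0.934) = 2.1660.
E = 2.1660 / √2 = 2.1660 / 1.41421 = 1.5316 ≈ 1.53.

1.53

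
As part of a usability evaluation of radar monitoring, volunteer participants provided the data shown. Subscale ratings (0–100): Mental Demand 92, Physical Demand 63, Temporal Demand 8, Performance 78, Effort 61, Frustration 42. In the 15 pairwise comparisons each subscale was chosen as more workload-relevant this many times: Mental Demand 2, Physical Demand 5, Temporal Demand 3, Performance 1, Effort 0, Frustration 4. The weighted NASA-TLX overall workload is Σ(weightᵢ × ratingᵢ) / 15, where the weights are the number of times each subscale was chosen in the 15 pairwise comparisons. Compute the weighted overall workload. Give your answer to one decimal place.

The tallies are the weights (they sum to 15).
Weighted sum = 2·92 + 5·63 + 3·8 + 1·78 + 0·61 + 4·42
            = 184 + 315 + 24 + 78 + 0 + 168 = 769.
Overall workload = 769 / 15 = 51.2667 ≈ 51.3.

51.3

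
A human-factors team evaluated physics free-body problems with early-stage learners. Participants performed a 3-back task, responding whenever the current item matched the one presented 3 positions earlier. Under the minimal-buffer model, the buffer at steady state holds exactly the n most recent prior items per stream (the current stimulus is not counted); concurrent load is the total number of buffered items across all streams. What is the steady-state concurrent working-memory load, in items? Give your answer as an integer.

3

The buffer holds the 3 most recent prior items.
Steady-state concurrent load = 3 items.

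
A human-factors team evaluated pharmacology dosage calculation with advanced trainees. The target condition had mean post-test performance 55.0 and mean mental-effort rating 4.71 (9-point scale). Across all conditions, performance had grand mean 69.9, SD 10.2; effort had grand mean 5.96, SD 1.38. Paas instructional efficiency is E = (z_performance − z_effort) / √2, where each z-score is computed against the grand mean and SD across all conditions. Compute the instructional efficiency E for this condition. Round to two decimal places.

-0.39

z_performance = (55.0 − 69.9) / 10.2 = -14.9000 / 10.2 = -1.4608.
z_effort = (4.71 − 5.96) / 1.38 = -1.2500 / 1.38 = -0.9058.
z_P − z_E = -1.4608 − (-0.9058) = -0.5550.
E = -0.5550 / √2 = -0.5550 / 1.41421 = -0.3924 ≈ -0.39.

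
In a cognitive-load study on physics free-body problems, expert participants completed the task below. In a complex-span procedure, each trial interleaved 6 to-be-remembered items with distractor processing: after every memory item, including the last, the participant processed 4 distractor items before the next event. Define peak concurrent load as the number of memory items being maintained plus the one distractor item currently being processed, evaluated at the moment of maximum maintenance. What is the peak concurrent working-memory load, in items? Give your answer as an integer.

7

Maintenance is greatest during the distractor(s) after memory item 6: all 6 memory items are being held.
One distractor item is concurrently being processed.
Peak concurrent load = 6 + 1 = 7 items.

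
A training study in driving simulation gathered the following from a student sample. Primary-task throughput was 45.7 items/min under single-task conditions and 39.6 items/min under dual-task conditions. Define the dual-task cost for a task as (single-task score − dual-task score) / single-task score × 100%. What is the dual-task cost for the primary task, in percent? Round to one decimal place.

13.3

Cost = (45.7 − 39.6) / 45.7 × 100%
     = 6.1000 / 45.7 × 100% = 13.3479%.
≈ 13.3%.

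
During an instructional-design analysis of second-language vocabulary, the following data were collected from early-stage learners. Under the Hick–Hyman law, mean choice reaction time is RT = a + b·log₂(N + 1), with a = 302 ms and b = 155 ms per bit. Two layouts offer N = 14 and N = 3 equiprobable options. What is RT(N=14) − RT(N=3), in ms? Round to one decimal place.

295.6

RT(14) = 302 + 155·log₂(15) = 302 + 155·3.9069 = 907.5695 ms.
RT(3) = 302 + 155·log₂(4) = 302 + 155·2.0000 = 612.0000 ms.
Difference = 907.5695 − 612.0000 = 295.5695 ≈ 295.6 ms.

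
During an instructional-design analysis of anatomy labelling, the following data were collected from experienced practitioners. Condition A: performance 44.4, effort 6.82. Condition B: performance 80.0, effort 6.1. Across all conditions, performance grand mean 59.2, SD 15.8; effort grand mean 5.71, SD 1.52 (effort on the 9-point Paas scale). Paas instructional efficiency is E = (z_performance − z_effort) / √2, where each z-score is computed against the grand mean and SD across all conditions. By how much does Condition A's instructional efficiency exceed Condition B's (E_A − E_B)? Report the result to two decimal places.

-1.93

Condition A: z_P = (44.4 − 59.2)/15.8 = -0.9367; z_E = (6.82 − 5.71)/1.52 = 0.7303; E_A = (-0.9367 − 0.7303)/√2 = -1.1787.
Condition B: z_P = (80.0 − 59.2)/15.8 = 1.3165; z_E = (6.1 − 5.71)/1.52 = 0.2566; E_B = (1.3165 − 0.2566)/√2 = 0.7495.
E_A − E_B = -1.1787 − 0.7495 = -1.9282 ≈ -1.93.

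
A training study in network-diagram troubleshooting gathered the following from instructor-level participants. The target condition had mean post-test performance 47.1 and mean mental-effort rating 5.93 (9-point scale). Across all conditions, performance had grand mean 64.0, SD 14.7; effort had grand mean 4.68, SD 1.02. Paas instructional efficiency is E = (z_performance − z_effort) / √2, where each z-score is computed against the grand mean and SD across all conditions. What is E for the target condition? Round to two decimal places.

-1.68

z_performance = (47.1 − 64.0) / 14.7 = -16.9000 / 14.7 = -1.1497.
z_effort = (5.93 − 4.68) / 1.02 = 1.2500 / 1.02 = 1.2255.
z_P − z_E = -1.1497 − 1.2255 = -2.3752.
E = -2.3752 / √2 = -2.3752 / 1.41421 = -1.6795 ≈ -1.68.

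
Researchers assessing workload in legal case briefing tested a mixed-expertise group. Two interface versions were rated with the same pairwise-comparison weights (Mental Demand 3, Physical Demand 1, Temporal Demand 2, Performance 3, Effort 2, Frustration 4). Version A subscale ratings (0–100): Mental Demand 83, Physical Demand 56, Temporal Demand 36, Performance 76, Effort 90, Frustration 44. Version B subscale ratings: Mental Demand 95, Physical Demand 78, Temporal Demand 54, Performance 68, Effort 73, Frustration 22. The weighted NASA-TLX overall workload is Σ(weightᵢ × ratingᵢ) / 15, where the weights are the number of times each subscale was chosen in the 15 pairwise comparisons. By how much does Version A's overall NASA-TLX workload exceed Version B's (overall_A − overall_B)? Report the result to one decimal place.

3.5

Version A weighted sum = 3·83 + 1·56 + 2·36 + 3·76 + 2·90 + 4·44 = 249 + 56 + 72 + 228 + 180 + 176 = 961; overall_A = 961/15 = 64.0667.
Version B weighted sum = 3·95 + 1·78 + 2·54 + 3·68 + 2·73 + 4·22 = 285 + 78 + 108 + 204 + 146 + 88 = 909; overall_B = 909/15 = 60.6000.
Difference = 64.0667 − 60.6000 = 3.4667 ≈ 3.5.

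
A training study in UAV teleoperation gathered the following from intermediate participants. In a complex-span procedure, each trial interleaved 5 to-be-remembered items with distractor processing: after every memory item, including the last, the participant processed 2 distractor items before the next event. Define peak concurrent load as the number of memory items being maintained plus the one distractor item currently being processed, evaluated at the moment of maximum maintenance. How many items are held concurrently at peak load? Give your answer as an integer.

6

Maintenance is greatest during the distractor(s) after memory item 5: all 5 memory items are being held.
One distractor item is concurrently being processed.
Peak concurrent load = 5 + 1 = 6 items.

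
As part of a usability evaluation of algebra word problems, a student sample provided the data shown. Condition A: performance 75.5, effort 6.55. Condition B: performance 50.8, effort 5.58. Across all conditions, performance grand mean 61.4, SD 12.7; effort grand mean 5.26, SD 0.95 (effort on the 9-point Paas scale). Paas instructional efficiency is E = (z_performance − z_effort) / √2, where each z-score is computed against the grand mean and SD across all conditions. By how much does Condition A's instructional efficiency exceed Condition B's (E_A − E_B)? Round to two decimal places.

Condition A: z_P = (75.5 − 61.4)/12.7 = 1.1102; z_E = (6.55 − 5.26)/0.95 = 1.3579; E_A = (1.1102 − 1.3579)/√2 = -0.1752.
Condition B: z_P = (50.8 − 61.4)/12.7 = -0.8346; z_E = (5.58 − 5.26)/0.95 = 0.3368; E_B = (-0.8346 − 0.3368)/√2 = -0.8283.
E_A − E_B = -0.1752 − (-0.8283) = 0.6531 ≈ 0.65.

0.65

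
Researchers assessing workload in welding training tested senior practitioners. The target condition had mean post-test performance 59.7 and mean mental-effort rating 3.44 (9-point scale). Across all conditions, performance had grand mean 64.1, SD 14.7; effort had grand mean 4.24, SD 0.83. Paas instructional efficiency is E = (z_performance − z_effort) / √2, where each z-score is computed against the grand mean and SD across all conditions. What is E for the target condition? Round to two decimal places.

0.47

z_performance = (59.7 − 64.1) / 14.7 = -4.4000 / 14.7 = -0.2993.
z_effort = (3.44 − 4.24) / 0.83 = -0.8000 / 0.83 = -0.9639.
z_P − z_E = -0.2993 − (-0.9639) = 0.6646.
E = 0.6646 / √2 = 0.6646 / 1.41421 = 0.4699 ≈ 0.47.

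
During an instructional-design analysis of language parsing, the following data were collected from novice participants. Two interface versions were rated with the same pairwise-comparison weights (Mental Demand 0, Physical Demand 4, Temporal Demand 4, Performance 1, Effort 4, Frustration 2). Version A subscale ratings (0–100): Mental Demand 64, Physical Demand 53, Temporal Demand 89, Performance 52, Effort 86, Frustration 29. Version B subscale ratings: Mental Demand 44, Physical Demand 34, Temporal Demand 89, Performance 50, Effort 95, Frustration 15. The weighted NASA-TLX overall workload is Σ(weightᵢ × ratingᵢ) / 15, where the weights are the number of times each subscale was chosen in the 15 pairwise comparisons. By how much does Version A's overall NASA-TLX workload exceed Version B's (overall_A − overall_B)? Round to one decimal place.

Version A weighted sum = 0·64 + 4·53 + 4·89 + 1·52 + 4·86 + 2·29 = 0 + 212 + 356 + 52 + 344 + 58 = 1022; overall_A = 1022/15 = 68.1333.
Version B weighted sum = 0·44 + 4·34 + 4·89 + 1·50 + 4·95 + 2·15 = 0 + 136 + 356 + 50 + 380 + 30 = 952; overall_B = 952/15 = 63.4667.
Difference = 68.1333 − 63.4667 = 4.6666 ≈ 4.7.

4.7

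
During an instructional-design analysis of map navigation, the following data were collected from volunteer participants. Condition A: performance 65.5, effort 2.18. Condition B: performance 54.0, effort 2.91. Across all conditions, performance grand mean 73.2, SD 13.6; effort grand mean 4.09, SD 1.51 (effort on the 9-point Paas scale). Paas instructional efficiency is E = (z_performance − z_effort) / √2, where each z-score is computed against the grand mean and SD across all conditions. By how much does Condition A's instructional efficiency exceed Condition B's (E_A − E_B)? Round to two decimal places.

0.94

Condition A: z_P = (65.5 − 73.2)/13.6 = -0.5662; z_E = (2.18 − 4.09)/1.51 = -1.2649; E_A = (-0.5662 − (-1.2649))/√2 = 0.4941.
Condition B: z_P = (54.0 − 73.2)/13.6 = -1.4118; z_E = (2.91 − 4.09)/1.51 = -0.7815; E_B = (-1.4118 − (-0.7815))/√2 = -0.4457.
E_A − E_B = 0.4941 − (-0.4457) = 0.9398 ≈ 0.94.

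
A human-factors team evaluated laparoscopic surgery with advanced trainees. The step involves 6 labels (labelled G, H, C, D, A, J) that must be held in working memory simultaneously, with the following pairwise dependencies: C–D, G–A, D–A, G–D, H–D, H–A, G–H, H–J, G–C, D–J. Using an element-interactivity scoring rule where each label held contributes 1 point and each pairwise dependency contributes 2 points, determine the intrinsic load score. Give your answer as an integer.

26

Count of labels held simultaneously: 6.
Count of pairwise dependencies listed: 10.
Element contribution: 6 × 1 = 6.
Interaction contribution: 10 × 2 = 20.
Intrinsic load = 6 + 20 = 26.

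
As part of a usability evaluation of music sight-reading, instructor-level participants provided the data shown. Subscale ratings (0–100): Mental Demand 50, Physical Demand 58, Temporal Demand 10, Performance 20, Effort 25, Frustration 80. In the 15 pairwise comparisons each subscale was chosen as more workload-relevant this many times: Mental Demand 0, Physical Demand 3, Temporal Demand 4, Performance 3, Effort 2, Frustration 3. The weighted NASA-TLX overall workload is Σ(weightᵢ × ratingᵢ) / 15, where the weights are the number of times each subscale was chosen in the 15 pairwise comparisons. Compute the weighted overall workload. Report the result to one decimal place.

The tallies are the weights (they sum to 15).
Weighted sum = 0·50 + 3·58 + 4·10 + 3·20 + 2·25 + 3·80
            = 0 + 174 + 40 + 60 + 50 + 240 = 564.
Overall workload = 564 / 15 = 37.6000 ≈ 37.6.

37.6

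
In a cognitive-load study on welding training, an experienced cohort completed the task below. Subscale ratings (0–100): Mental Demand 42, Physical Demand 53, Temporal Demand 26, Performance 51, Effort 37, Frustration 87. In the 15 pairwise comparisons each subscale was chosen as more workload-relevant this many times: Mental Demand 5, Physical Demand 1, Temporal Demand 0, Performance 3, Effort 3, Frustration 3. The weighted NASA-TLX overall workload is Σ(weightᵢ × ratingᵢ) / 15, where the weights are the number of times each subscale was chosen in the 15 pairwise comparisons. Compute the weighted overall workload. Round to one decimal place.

52.5

The tallies are the weights (they sum to 15).
Weighted sum = 5·42 + 1·53 + 0·26 + 3·51 + 3·37 + 3·87
            = 210 + 53 + 0 + 153 + 111 + 261 = 788.
Overall workload = 788 / 15 = 52.5333 ≈ 52.5.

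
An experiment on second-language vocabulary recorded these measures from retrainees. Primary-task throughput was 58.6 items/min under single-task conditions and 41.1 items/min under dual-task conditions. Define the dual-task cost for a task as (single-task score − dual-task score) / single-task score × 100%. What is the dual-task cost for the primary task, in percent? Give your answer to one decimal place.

Cost = (58.6 − 41.1) / 58.6 × 100%
     = 17.5000 / 58.6 × 100% = 29.8635%.
≈ 29.9%.

29.9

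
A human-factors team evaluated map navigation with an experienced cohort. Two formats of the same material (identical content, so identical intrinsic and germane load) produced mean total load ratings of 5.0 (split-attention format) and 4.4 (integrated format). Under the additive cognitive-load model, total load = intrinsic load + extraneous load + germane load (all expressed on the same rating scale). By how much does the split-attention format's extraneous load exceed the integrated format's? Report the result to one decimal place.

0.6

Intrinsic and germane load are equal across formats, so the difference in total load equals the difference in extraneous load.
Extraneous-load difference = 5.0 − 4.4 = 0.6.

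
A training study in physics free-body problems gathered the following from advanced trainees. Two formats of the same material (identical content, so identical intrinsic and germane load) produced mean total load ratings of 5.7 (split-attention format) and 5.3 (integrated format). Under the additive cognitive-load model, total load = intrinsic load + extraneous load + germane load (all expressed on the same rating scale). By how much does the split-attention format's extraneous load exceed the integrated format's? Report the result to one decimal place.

Intrinsic and germane load are equal across formats, so the difference in total load equals the difference in extraneous load.
Extraneous-load difference = 5.7 − 5.3 = 0.4.

0.4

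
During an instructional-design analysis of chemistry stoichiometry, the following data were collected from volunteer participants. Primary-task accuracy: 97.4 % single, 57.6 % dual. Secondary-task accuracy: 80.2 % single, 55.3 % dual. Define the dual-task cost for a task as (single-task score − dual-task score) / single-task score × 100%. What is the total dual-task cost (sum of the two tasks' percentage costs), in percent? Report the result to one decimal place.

71.9

Primary cost = (97.4 − 57.6) / 97.4 × 100% = 40.8624%.
Secondary cost = (80.2 − 55.3) / 80.2 × 100% = 31.0474%.
Total = 40.8624% + 31.0474% = 71.9098% ≈ 71.9%.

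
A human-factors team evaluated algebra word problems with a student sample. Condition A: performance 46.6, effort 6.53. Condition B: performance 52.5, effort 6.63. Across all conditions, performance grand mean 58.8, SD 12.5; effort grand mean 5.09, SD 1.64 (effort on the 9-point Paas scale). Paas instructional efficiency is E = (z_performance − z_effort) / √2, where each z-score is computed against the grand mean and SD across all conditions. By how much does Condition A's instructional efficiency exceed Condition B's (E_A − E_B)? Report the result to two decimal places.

Condition A: z_P = (46.6 − 58.8)/12.5 = -0.9760; z_E = (6.53 − 5.09)/1.64 = 0.8780; E_A = (-0.9760 − 0.8780)/√2 = -1.3110.
Condition B: z_P = (52.5 − 58.8)/12.5 = -0.5040; z_E = (6.63 − 5.09)/1.64 = 0.9390; E_B = (-0.5040 − 0.9390)/√2 = -1.0204.
E_A − E_B = -1.3110 − (-1.0204) = -0.2906 ≈ -0.29.

-0.29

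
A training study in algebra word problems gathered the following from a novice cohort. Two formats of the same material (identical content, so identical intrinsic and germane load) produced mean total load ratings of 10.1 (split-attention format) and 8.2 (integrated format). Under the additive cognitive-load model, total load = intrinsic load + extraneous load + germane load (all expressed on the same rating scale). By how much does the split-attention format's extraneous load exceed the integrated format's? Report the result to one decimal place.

1.9

Intrinsic and germane load are equal across formats, so the difference in total load equals the difference in extraneous load.
Extraneous-load difference = 10.1 − 8.2 = 1.9.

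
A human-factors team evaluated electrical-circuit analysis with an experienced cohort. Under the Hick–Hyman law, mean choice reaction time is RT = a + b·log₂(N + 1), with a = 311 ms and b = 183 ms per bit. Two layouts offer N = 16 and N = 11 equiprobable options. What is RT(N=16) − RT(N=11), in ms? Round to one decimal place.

92.0

RT(16) = 311 + 183·log₂(17) = 311 + 183·4.0875 = 1059.0125 ms.
RT(11) = 311 + 183·log₂(12) = 311 + 183·3.5850 = 967.0550 ms.
Difference = 1059.0125 − 967.0550 = 91.9575 ≈ 92.0 ms.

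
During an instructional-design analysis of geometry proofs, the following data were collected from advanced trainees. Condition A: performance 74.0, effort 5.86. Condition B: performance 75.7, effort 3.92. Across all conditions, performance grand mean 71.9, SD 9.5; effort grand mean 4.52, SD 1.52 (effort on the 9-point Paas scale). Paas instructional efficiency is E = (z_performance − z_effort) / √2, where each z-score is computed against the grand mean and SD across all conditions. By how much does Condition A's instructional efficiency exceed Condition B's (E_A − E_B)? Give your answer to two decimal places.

-1.03

Condition A: z_P = (74.0 − 71.9)/9.5 = 0.2211; z_E = (5.86 − 4.52)/1.52 = 0.8816; E_A = (0.2211 − 0.8816)/√2 = -0.4670.
Condition B: z_P = (75.7 − 71.9)/9.5 = 0.4000; z_E = (3.92 − 4.52)/1.52 = -0.3947; E_B = (0.4000 − (-0.3947))/√2 = 0.5619.
E_A − E_B = -0.4670 − 0.5619 = -1.0289 ≈ -1.03.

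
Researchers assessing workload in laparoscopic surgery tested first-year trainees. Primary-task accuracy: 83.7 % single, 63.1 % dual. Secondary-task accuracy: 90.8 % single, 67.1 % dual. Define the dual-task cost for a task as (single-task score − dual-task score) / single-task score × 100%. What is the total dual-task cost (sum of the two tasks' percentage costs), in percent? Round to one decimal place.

Primary cost = (83.7 − 63.1) / 83.7 × 100% = 24.6117%.
Secondary cost = (90.8 − 67.1) / 90.8 × 100% = 26.1013%.
Total = 24.6117% + 26.1013% = 50.7130% ≈ 50.7%.

50.7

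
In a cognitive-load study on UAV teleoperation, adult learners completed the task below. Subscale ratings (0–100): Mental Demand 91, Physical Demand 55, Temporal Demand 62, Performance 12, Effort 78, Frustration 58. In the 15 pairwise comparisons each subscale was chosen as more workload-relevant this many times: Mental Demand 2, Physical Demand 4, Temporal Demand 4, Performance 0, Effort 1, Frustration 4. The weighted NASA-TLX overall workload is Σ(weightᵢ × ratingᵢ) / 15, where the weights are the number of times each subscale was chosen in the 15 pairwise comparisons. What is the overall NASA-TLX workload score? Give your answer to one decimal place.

The tallies are the weights (they sum to 15).
Weighted sum = 2·91 + 4·55 + 4·62 + 0·12 + 1·78 + 4·58
            = 182 + 220 + 248 + 0 + 78 + 232 = 960.
Overall workload = 960 / 15 = 64.0000 ≈ 64.0.

64.0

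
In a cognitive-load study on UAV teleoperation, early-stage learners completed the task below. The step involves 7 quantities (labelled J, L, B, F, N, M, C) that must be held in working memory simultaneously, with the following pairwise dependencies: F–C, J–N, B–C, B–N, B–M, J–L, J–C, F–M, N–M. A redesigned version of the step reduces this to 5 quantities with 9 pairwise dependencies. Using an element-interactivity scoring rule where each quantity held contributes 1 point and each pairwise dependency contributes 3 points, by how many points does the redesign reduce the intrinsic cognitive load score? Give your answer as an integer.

Original: 7 × 1 + 9 × 3 = 7 + 27 = 34.
Redesigned: 5 × 1 + 9 × 3 = 5 + 27 = 32.
Reduction = 34 − 32 = 2.

2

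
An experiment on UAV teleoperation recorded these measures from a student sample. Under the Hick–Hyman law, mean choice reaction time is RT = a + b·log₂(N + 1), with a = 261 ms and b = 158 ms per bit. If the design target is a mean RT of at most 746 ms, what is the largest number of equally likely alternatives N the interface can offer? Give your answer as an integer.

7

Set 261 + 158·log₂(N + 1) ≤ 746.
log₂(N + 1) ≤ (746 − 261) / 158 = 3.0696.
N + 1 ≤ 2^3.0696 = 8.3954.
N ≤ 7.3954, so the largest integer N is 7.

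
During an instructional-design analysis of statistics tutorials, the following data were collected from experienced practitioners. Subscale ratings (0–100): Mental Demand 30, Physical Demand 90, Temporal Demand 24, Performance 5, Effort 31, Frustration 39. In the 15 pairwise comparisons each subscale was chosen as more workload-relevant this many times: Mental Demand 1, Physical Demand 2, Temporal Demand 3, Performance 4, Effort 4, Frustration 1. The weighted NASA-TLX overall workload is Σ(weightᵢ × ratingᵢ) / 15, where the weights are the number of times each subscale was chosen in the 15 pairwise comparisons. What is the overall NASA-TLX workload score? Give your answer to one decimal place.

31.0

The tallies are the weights (they sum to 15).
Weighted sum = 1·30 + 2·90 + 3·24 + 4·5 + 4·31 + 1·39
            = 30 + 180 + 72 + 20 + 124 + 39 = 465.
Overall workload = 465 / 15 = 31.0000 ≈ 31.0.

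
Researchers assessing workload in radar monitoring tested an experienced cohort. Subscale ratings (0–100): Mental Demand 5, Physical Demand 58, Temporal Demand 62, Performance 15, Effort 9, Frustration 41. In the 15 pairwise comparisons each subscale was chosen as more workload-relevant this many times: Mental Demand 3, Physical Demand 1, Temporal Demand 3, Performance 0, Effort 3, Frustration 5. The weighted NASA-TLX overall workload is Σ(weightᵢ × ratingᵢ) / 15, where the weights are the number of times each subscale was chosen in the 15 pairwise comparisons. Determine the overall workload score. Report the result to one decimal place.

32.7

The tallies are the weights (they sum to 15).
Weighted sum = 3·5 + 1·58 + 3·62 + 0·15 + 3·9 + 5·41
            = 15 + 58 + 186 + 0 + 27 + 205 = 491.
Overall workload = 491 / 15 = 32.7333 ≈ 32.7.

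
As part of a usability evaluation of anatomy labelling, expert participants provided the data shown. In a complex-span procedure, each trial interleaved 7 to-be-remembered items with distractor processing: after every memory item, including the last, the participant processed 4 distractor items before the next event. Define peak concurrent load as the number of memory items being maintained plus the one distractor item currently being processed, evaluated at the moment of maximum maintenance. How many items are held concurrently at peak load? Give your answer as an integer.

8

Maintenance is greatest during the distractor(s) after memory item 7: all 7 memory items are being held.
One distractor item is concurrently being processed.
Peak concurrent load = 7 + 1 = 8 items.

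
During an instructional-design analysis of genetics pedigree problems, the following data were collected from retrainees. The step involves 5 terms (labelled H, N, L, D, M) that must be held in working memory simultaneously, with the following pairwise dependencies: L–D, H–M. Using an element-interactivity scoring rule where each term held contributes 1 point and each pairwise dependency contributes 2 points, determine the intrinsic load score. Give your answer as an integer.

Count of terms held simultaneously: 5.
Count of pairwise dependencies listed: 2.
Element contribution: 5 × 1 = 5.
Interaction contribution: 2 × 2 = 4.
Intrinsic load = 5 + 4 = 9.

9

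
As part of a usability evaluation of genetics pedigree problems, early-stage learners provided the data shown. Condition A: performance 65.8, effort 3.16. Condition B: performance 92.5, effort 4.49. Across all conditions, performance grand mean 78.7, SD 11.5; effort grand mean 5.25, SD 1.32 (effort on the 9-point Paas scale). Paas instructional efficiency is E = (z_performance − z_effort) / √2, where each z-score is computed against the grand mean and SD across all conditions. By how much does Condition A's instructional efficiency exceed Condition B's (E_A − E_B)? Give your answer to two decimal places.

Condition A: z_P = (65.8 − 78.7)/11.5 = -1.1217; z_E = (3.16 − 5.25)/1.32 = -1.5833; E_A = (-1.1217 − (-1.5833))/√2 = 0.3264.
Condition B: z_P = (92.5 − 78.7)/11.5 = 1.2000; z_E = (4.49 − 5.25)/1.32 = -0.5758; E_B = (1.2000 − (-0.5758))/√2 = 1.2557.
E_A − E_B = 0.3264 − 1.2557 = -0.9293 ≈ -0.93.

-0.93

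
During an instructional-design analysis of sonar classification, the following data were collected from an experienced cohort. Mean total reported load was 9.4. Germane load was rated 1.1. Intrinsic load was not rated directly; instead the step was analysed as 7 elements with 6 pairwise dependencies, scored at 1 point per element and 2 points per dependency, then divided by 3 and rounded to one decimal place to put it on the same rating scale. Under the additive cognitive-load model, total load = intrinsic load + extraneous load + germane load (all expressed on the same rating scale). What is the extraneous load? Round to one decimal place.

Intrinsic (element-interactivity): (7 × 1 + 6 × 2) / 3 = 19 / 3 = 6.3333 → 6.3.
extraneous load = total − intrinsic − germane
             = 9.4 − 6.3 − 1.1 = 2.0.

2.0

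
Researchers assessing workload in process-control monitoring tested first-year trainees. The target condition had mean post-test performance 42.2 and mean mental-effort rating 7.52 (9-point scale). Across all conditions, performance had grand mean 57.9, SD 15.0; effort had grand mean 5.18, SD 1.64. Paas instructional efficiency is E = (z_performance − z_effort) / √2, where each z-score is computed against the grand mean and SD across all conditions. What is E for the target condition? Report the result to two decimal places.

z_performance = (42.2 − 57.9) / 15.0 = -15.7000 / 15.0 = -1.0467.
z_effort = (7.52 − 5.18) / 1.64 = 2.3400 / 1.64 = 1.4268.
z_P − z_E = -1.0467 − 1.4268 = -2.4735.
E = -2.4735 / √2 = -2.4735 / 1.41421 = -1.7490 ≈ -1.75.

-1.75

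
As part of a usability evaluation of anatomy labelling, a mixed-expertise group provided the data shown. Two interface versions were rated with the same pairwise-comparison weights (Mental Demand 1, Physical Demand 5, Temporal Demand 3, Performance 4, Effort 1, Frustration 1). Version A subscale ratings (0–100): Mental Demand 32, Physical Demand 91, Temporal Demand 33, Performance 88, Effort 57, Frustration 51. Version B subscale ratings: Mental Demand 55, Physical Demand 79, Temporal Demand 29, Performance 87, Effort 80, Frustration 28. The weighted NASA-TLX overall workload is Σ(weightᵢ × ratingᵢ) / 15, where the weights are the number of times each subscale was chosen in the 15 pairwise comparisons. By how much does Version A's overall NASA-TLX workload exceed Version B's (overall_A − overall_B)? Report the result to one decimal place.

3.5

Version A weighted sum = 1·32 + 5·91 + 3·33 + 4·88 + 1·57 + 1·51 = 32 + 455 + 99 + 352 + 57 + 51 = 1046; overall_A = 1046/15 = 69.7333.
Version B weighted sum = 1·55 + 5·79 + 3·29 + 4·87 + 1·80 + 1·28 = 55 + 395 + 87 + 348 + 80 + 28 = 993; overall_B = 993/15 = 66.2000.
Difference = 69.7333 − 66.2000 = 3.5333 ≈ 3.5.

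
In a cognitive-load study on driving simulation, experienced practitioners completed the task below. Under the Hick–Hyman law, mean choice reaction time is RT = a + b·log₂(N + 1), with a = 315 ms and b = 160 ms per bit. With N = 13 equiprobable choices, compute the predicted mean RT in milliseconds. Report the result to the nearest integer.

924

log₂(13 + 1) = log₂(14) = 3.8074.
RT = 315 + 160 × 3.8074 = 315 + 609.1840 = 924.1840 ms.
≈ 924 ms.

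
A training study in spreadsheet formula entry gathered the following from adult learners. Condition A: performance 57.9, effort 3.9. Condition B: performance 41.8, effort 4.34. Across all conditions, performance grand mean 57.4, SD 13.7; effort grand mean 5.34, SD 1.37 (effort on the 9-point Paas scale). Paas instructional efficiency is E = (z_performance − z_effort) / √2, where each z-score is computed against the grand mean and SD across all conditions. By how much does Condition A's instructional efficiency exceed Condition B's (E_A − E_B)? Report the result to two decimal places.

1.06

Condition A: z_P = (57.9 − 57.4)/13.7 = 0.0365; z_E = (3.9 − 5.34)/1.37 = -1.0511; E_A = (0.0365 − (-1.0511))/√2 = 0.7690.
Condition B: z_P = (41.8 − 57.4)/13.7 = -1.1387; z_E = (4.34 − 5.34)/1.37 = -0.7299; E_B = (-1.1387 − (-0.7299))/√2 = -0.2891.
E_A − E_B = 0.7690 − (-0.2891) = 1.0581 ≈ 1.06.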